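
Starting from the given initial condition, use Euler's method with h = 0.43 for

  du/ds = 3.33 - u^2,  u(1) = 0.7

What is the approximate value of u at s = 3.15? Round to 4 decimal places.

1.8353

Euler: u_{n+1} = u_n + h·f(s_n, u_n).
s=1.000000, u=0.700000: f=2.840000 → u ← 0.700000 + 0.43·2.840000 = 1.921200
s=1.430000, u=1.921200: f=-0.361009 → u ← 1.921200 + 0.43·(-0.361009) = 1.765966
s=1.860000, u=1.765966: f=0.211364 → u ← 1.765966 + 0.43·0.211364 = 1.856853
s=2.290000, u=1.856853: f=-0.117902 → u ← 1.856853 + 0.43·(-0.117902) = 1.806155
s=2.720000, u=1.806155: f=0.067804 → u ← 1.806155 + 0.43·0.067804 = 1.835311
u(3.15) ≈ 1.8353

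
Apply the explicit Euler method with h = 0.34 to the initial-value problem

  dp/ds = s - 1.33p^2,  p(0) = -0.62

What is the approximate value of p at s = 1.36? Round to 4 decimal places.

-1.4043

Euler: p_{n+1} = p_n + h·f(s_n, p_n).
s=0.000000, p=-0.620000: f=-0.511252 → p ← -0.620000 + 0.34·(-0.511252) = -0.793826
s=0.340000, p=-0.793826: f=-0.498112 → p ← -0.793826 + 0.34·(-0.498112) = -0.963184
s=0.680000, p=-0.963184: f=-0.553871 → p ← -0.963184 + 0.34·(-0.553871) = -1.151500
s=1.020000, p=-1.151500: f=-0.743516 → p ← -1.151500 + 0.34·(-0.743516) = -1.404295
p(1.36) ≈ -1.4043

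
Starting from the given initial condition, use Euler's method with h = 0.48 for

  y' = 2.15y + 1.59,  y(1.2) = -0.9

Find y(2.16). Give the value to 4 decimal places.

Euler: y_{n+1} = y_n + h·f(t_n, y_n).
t=1.200000, y=-0.900000: f=-0.345000 → y ← -0.900000 + 0.48·(-0.345000) = -1.065600
t=1.680000, y=-1.065600: f=-0.701040 → y ← -1.065600 + 0.48·(-0.701040) = -1.402099
y(2.16) ≈ -1.4021

-1.4021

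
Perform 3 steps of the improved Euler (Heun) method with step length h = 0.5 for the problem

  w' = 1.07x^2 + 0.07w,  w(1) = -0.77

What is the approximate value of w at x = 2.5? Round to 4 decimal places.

Heun: k1 = f(x_n, w_n); k2 = f(x_n + h, w_n + h·k1); w_{n+1} = w_n + (h/2)·(k1 + k2).
x=1.000000, w=-0.770000:
  k1 = f(1.000000, -0.770000) = 1.016100
  k2 = f(1.500000, -0.261950) = 2.389163
  w ← -0.770000 + (0.5/2)·(1.016100 + 2.389163) = 0.081316
x=1.500000, w=0.081316:
  k1 = f(1.500000, 0.081316) = 2.413192
  k2 = f(2.000000, 1.287912) = 4.370154
  w ← 0.081316 + (0.5/2)·(2.413192 + 4.370154) = 1.777152
x=2.000000, w=1.777152:
  k1 = f(2.000000, 1.777152) = 4.404401
  k2 = f(2.500000, 3.979353) = 6.966055
  w ← 1.777152 + (0.5/2)·(4.404401 + 6.966055) = 4.619766
w(2.5) ≈ 4.6198

4.6198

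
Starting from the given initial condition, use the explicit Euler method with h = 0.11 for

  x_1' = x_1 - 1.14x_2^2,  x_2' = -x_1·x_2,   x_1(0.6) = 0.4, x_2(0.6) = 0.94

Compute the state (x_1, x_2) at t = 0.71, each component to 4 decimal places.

0.3332, 0.8986

Euler on (x_1,x_2): x_1_{n+1} = x_1_n + h·x_1', x_2_{n+1} = x_2_n + h·x_2'.
0.600000: (0.400000, 0.940000); f=(-0.607304, -0.376000) → (0.333197, 0.898640)
(x_1(0.71), x_2(0.71)) ≈ (0.3332, 0.8986)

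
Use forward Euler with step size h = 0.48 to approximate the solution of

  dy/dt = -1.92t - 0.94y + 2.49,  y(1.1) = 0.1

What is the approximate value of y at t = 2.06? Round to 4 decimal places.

-0.1312

Euler: y_{n+1} = y_n + h·f(t_n, y_n).
t=1.100000, y=0.100000: f=0.284000 → y ← 0.100000 + 0.48·0.284000 = 0.236320
t=1.580000, y=0.236320: f=-0.765741 → y ← 0.236320 + 0.48·(-0.765741) = -0.131236
y(2.06) ≈ -0.1312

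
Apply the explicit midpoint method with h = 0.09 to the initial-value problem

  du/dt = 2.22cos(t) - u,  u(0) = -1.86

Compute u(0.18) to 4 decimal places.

-1.1908

Midpoint: k1 = f(t_n, u_n); k2 = f(t_n + h/2, u_n + (h/2)·k1); u_{n+1} = u_n + h·k2.
t=0.000000, u=-1.860000:
  k1 = f(0.000000, -1.860000) = 4.080000
  k2 = f(0.045000, -1.676400) = 3.894153
  u ← -1.860000 + 0.09·3.894153 = -1.509526
t=0.090000, u=-1.509526:
  k1 = f(0.090000, -1.509526) = 3.720541
  k2 = f(0.135000, -1.342102) = 3.541903
  u ← -1.509526 + 0.09·3.541903 = -1.190755
u(0.18) ≈ -1.1908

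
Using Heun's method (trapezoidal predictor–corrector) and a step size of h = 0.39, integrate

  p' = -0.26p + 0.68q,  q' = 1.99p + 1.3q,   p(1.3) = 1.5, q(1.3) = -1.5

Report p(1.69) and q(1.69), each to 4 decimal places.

1.0315, -1.2074

Heun on (p,q): k1 = f(t_n, state_n); k2 = f(t_n + h, state_n + h·k1); state_{n+1} = state_n + (h/2)·(k1 + k2).
1.300000: (1.500000, -1.500000)
  k1 = (-1.410000, 1.035000)
  predictor → (0.950100, -1.096350)
  k2 = (-0.992544, 0.465444)
  → (1.031504, -1.207413)
(p(1.69), q(1.69)) ≈ (1.0315, -1.2074)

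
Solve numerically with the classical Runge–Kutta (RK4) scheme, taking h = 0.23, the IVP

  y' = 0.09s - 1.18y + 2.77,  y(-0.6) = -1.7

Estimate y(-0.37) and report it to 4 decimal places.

RK4: k1 = f(s_n, y_n); k2 = f(s_n + h/2, y_n + (h/2)·k1); k3 = f(s_n + h/2, y_n + (h/2)·k2); k4 = f(s_n + h, y_n + h·k3); y_{n+1} = y_n + (h/6)·(k1 + 2k2 + 2k3 + k4).
s=-0.600000, y=-1.700000:
  k1 = f(-0.600000, -1.700000) = 4.722000
  k2 = f(-0.485000, -1.156970) = 4.091575
  k3 = f(-0.485000, -1.229469) = 4.177123
  k4 = f(-0.370000, -0.739262) = 3.609029
  y ← -1.700000 + (0.23/6)·(k1 + 2k2 + 2k3 + k4) = -0.746710
y(-0.37) ≈ -0.7467

-0.7467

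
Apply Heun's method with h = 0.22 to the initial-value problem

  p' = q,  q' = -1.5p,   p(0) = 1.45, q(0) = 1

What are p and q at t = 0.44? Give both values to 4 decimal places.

Heun on (p,q): k1 = f(t_n, state_n); k2 = f(t_n + h, state_n + h·k1); state_{n+1} = state_n + (h/2)·(k1 + k2).
0.000000: (1.450000, 1.000000)
  k1 = (1.000000, -2.175000)
  predictor → (1.670000, 0.521500)
  k2 = (0.521500, -2.505000)
  → (1.617365, 0.485200)
0.220000: (1.617365, 0.485200)
  k1 = (0.485200, -2.426048)
  predictor → (1.724109, -0.048530)
  k2 = (-0.048530, -2.586163)
  → (1.665399, -0.066143)
(p(0.44), q(0.44)) ≈ (1.6654, -0.0661)

1.6654, -0.0661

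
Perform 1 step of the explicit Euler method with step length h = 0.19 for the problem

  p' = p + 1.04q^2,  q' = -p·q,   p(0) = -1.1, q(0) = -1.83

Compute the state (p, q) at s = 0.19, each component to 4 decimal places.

Euler on (p,q): p_{n+1} = p_n + h·p', q_{n+1} = q_n + h·q'.
0.000000: (-1.100000, -1.830000); f=(2.382856, -2.013000) → (-0.647257, -2.212470)
(p(0.19), q(0.19)) ≈ (-0.6473, -2.2125)

-0.6473, -2.2125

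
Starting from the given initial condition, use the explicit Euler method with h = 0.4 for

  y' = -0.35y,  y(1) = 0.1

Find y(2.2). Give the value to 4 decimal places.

Euler: y_{n+1} = y_n + h·f(t_n, y_n).
t=1.000000, y=0.100000: f=-0.035000 → y ← 0.100000 + 0.4·(-0.035000) = 0.086000
t=1.400000, y=0.086000: f=-0.030100 → y ← 0.086000 + 0.4·(-0.030100) = 0.073960
t=1.800000, y=0.073960: f=-0.025886 → y ← 0.073960 + 0.4·(-0.025886) = 0.063606
y(2.2) ≈ 0.0636

0.0636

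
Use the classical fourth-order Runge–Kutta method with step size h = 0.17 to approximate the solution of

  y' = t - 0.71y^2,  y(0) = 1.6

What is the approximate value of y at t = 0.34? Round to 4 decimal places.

RK4: k1 = f(t_n, y_n); k2 = f(t_n + h/2, y_n + (h/2)·k1); k3 = f(t_n + h/2, y_n + (h/2)·k2); k4 = f(t_n + h, y_n + h·k3); y_{n+1} = y_n + (h/6)·(k1 + 2k2 + 2k3 + k4).
t=0.000000, y=1.600000:
  k1 = f(0.000000, 1.600000) = -1.817600
  k2 = f(0.085000, 1.445504) = -1.398532
  k3 = f(0.085000, 1.481125) = -1.472549
  k4 = f(0.170000, 1.349667) = -1.123336
  y ← 1.600000 + (0.17/6)·(k1 + 2k2 + 2k3 + k4) = 1.353979
t=0.170000, y=1.353979:
  k1 = f(0.170000, 1.353979) = -1.131614
  k2 = f(0.255000, 1.257792) = -0.868248
  k3 = f(0.255000, 1.280178) = -0.908587
  k4 = f(0.340000, 1.199519) = -0.681581
  y ← 1.353979 + (0.17/6)·(k1 + 2k2 + 2k3 + k4) = 1.201918
y(0.34) ≈ 1.2019

1.2019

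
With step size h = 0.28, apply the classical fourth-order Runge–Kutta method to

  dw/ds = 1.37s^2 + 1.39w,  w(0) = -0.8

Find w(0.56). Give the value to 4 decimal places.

RK4: k1 = f(s_n, w_n); k2 = f(s_n + h/2, w_n + (h/2)·k1); k3 = f(s_n + h/2, w_n + (h/2)·k2); k4 = f(s_n + h, w_n + h·k3); w_{n+1} = w_n + (h/6)·(k1 + 2k2 + 2k3 + k4).
s=0.000000, w=-0.800000:
  k1 = f(0.000000, -0.800000) = -1.112000
  k2 = f(0.140000, -0.955680) = -1.301543
  k3 = f(0.140000, -0.982216) = -1.338428
  k4 = f(0.280000, -1.174760) = -1.525508
  w ← -0.800000 + (0.28/6)·(k1 + 2k2 + 2k3 + k4) = -1.169481
s=0.280000, w=-1.169481:
  k1 = f(0.280000, -1.169481) = -1.518171
  k2 = f(0.420000, -1.382025) = -1.679347
  k3 = f(0.420000, -1.404590) = -1.710712
  k4 = f(0.560000, -1.648480) = -1.861756
  w ← -1.169481 + (0.28/6)·(k1 + 2k2 + 2k3 + k4) = -1.643616
w(0.56) ≈ -1.6436

-1.6436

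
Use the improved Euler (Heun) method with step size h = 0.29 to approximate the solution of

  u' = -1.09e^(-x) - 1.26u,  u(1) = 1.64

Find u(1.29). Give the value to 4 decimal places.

Heun: k1 = f(x_n, u_n); k2 = f(x_n + h, u_n + h·k1); u_{n+1} = u_n + (h/2)·(k1 + k2).
x=1.000000, u=1.640000:
  k1 = f(1.000000, 1.640000) = -2.467389
  k2 = f(1.290000, 0.924457) = -1.464861
  u ← 1.640000 + (0.29/2)·(-2.467389 + (-1.464861)) = 1.069824
u(1.29) ≈ 1.0698

1.0698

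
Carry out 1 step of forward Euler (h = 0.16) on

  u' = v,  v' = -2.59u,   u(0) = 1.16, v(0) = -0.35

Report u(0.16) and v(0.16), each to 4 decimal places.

1.1040, -0.8307

Euler on (u,v): u_{n+1} = u_n + h·u', v_{n+1} = v_n + h·v'.
0.000000: (1.160000, -0.350000); f=(-0.350000, -3.004400) → (1.104000, -0.830704)
(u(0.16), v(0.16)) ≈ (1.1040, -0.8307)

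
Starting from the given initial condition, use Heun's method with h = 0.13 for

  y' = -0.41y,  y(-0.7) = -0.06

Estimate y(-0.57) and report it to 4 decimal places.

Heun: k1 = f(t_n, y_n); k2 = f(t_n + h, y_n + h·k1); y_{n+1} = y_n + (h/2)·(k1 + k2).
t=-0.700000, y=-0.060000:
  k1 = f(-0.700000, -0.060000) = 0.024600
  k2 = f(-0.570000, -0.056802) = 0.023289
  y ← -0.060000 + (0.13/2)·(0.024600 + 0.023289) = -0.056887
y(-0.57) ≈ -0.0569

-0.0569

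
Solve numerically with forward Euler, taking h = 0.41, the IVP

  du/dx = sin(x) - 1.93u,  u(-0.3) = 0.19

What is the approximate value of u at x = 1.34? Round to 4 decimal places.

0.3724

Euler: u_{n+1} = u_n + h·f(x_n, u_n).
x=-0.300000, u=0.190000: f=-0.662220 → u ← 0.190000 + 0.41·(-0.662220) = -0.081510
x=0.110000, u=-0.081510: f=0.267093 → u ← -0.081510 + 0.41·0.267093 = 0.027998
x=0.520000, u=0.027998: f=0.442844 → u ← 0.027998 + 0.41·0.442844 = 0.209564
x=0.930000, u=0.209564: f=0.397161 → u ← 0.209564 + 0.41·0.397161 = 0.372400
u(1.34) ≈ 0.3724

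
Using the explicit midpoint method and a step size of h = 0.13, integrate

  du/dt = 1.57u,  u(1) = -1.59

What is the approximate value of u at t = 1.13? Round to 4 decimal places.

Midpoint: k1 = f(t_n, u_n); k2 = f(t_n + h/2, u_n + (h/2)·k1); u_{n+1} = u_n + h·k2.
t=1.000000, u=-1.590000:
  k1 = f(1.000000, -1.590000) = -2.496300
  k2 = f(1.065000, -1.752260) = -2.751047
  u ← -1.590000 + 0.13·(-2.751047) = -1.947636
u(1.13) ≈ -1.9476

-1.9476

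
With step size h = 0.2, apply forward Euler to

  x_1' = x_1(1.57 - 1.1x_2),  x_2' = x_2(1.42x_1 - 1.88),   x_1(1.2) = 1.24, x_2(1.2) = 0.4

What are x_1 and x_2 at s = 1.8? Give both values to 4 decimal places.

Euler on (x_1,x_2): x_1_{n+1} = x_1_n + h·x_1', x_2_{n+1} = x_2_n + h·x_2'.
1.200000: (1.240000, 0.400000); f=(1.401200, -0.047680) → (1.520240, 0.390464)
1.400000: (1.520240, 0.390464); f=(1.733818, 0.108838) → (1.867004, 0.412232)
1.600000: (1.867004, 0.412232); f=(2.084594, 0.317890) → (2.283922, 0.475810)
(x_1(1.8), x_2(1.8)) ≈ (2.2839, 0.4758)

2.2839, 0.4758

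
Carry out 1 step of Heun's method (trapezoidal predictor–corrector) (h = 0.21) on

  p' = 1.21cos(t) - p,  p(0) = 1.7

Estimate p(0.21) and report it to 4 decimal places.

1.6051

Heun: k1 = f(t_n, p_n); k2 = f(t_n + h, p_n + h·k1); p_{n+1} = p_n + (h/2)·(k1 + k2).
t=0.000000, p=1.700000:
  k1 = f(0.000000, 1.700000) = -0.490000
  k2 = f(0.210000, 1.597100) = -0.413683
  p ← 1.700000 + (0.21/2)·(-0.490000 + (-0.413683)) = 1.605113
p(0.21) ≈ 1.6051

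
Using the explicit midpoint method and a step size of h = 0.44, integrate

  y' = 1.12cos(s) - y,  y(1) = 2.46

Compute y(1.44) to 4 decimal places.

1.7265

Midpoint: k1 = f(s_n, y_n); k2 = f(s_n + h/2, y_n + (h/2)·k1); y_{n+1} = y_n + h·k2.
s=1.000000, y=2.460000:
  k1 = f(1.000000, 2.460000) = -1.854861
  k2 = f(1.220000, 2.051930) = -1.667047
  y ← 2.460000 + 0.44·(-1.667047) = 1.726499
y(1.44) ≈ 1.7265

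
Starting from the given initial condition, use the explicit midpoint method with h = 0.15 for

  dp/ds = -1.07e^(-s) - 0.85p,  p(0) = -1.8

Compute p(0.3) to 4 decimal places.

Midpoint: k1 = f(s_n, p_n); k2 = f(s_n + h/2, p_n + (h/2)·k1); p_{n+1} = p_n + h·k2.
s=0.000000, p=-1.800000:
  k1 = f(0.000000, -1.800000) = 0.460000
  k2 = f(0.075000, -1.765500) = 0.507989
  p ← -1.800000 + 0.15·0.507989 = -1.723802
s=0.150000, p=-1.723802:
  k1 = f(0.150000, -1.723802) = 0.544274
  k2 = f(0.225000, -1.682981) = 0.576122
  p ← -1.723802 + 0.15·0.576122 = -1.637383
p(0.3) ≈ -1.6374

-1.6374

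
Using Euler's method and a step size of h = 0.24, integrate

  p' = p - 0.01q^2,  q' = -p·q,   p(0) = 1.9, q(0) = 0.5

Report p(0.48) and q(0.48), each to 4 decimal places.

2.9205, 0.1182

Euler on (p,q): p_{n+1} = p_n + h·p', q_{n+1} = q_n + h·q'.
0.000000: (1.900000, 0.500000); f=(1.897500, -0.950000) → (2.355400, 0.272000)
0.240000: (2.355400, 0.272000); f=(2.354660, -0.640669) → (2.920518, 0.118239)
(p(0.48), q(0.48)) ≈ (2.9205, 0.1182)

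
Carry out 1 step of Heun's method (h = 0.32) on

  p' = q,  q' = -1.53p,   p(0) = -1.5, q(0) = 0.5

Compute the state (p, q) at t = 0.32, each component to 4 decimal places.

-1.2225, 1.1952

Heun on (p,q): k1 = f(t_n, state_n); k2 = f(t_n + h, state_n + h·k1); state_{n+1} = state_n + (h/2)·(k1 + k2).
0.000000: (-1.500000, 0.500000)
  k1 = (0.500000, 2.295000)
  predictor → (-1.340000, 1.234400)
  k2 = (1.234400, 2.050200)
  → (-1.222496, 1.195232)
(p(0.32), q(0.32)) ≈ (-1.2225, 1.1952)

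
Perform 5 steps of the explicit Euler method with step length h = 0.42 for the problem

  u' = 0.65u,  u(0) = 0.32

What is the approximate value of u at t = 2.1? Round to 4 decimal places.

Euler: u_{n+1} = u_n + h·f(t_n, u_n).
t=0.000000, u=0.320000: f=0.208000 → u ← 0.320000 + 0.42·0.208000 = 0.407360
t=0.420000, u=0.407360: f=0.264784 → u ← 0.407360 + 0.42·0.264784 = 0.518569
t=0.840000, u=0.518569: f=0.337070 → u ← 0.518569 + 0.42·0.337070 = 0.660139
t=1.260000, u=0.660139: f=0.429090 → u ← 0.660139 + 0.42·0.429090 = 0.840357
t=1.680000, u=0.840357: f=0.546232 → u ← 0.840357 + 0.42·0.546232 = 1.069774
u(2.1) ≈ 1.0698

1.0698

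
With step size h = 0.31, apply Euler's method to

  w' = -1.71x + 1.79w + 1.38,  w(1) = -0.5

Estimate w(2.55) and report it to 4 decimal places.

Euler: w_{n+1} = w_n + h·f(x_n, w_n).
x=1.000000, w=-0.500000: f=-1.225000 → w ← -0.500000 + 0.31·(-1.225000) = -0.879750
x=1.310000, w=-0.879750: f=-2.434852 → w ← -0.879750 + 0.31·(-2.434852) = -1.634554
x=1.620000, w=-1.634554: f=-4.316052 → w ← -1.634554 + 0.31·(-4.316052) = -2.972530
x=1.930000, w=-2.972530: f=-7.241129 → w ← -2.972530 + 0.31·(-7.241129) = -5.217281
x=2.240000, w=-5.217281: f=-11.789332 → w ← -5.217281 + 0.31·(-11.789332) = -8.871974
w(2.55) ≈ -8.8720

-8.8720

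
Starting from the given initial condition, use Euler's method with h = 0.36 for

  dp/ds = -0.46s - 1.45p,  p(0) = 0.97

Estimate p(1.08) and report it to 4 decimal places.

Euler: p_{n+1} = p_n + h·f(s_n, p_n).
s=0.000000, p=0.970000: f=-1.406500 → p ← 0.970000 + 0.36·(-1.406500) = 0.463660
s=0.360000, p=0.463660: f=-0.837907 → p ← 0.463660 + 0.36·(-0.837907) = 0.162013
s=0.720000, p=0.162013: f=-0.566120 → p ← 0.162013 + 0.36·(-0.566120) = -0.041790
p(1.08) ≈ -0.0418

-0.0418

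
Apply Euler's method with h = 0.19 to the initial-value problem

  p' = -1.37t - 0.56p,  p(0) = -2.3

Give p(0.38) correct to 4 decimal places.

-1.8861

Euler: p_{n+1} = p_n + h·f(t_n, p_n).
t=0.000000, p=-2.300000: f=1.288000 → p ← -2.300000 + 0.19·1.288000 = -2.055280
t=0.190000, p=-2.055280: f=0.890657 → p ← -2.055280 + 0.19·0.890657 = -1.886055
p(0.38) ≈ -1.8861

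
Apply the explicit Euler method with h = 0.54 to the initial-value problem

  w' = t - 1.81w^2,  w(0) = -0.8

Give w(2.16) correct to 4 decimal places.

-153.1539

Euler: w_{n+1} = w_n + h·f(t_n, w_n).
t=0.000000, w=-0.800000: f=-1.158400 → w ← -0.800000 + 0.54·(-1.158400) = -1.425536
t=0.540000, w=-1.425536: f=-3.138197 → w ← -1.425536 + 0.54·(-3.138197) = -3.120162
t=1.080000, w=-3.120162: f=-16.541096 → w ← -3.120162 + 0.54·(-16.541096) = -12.052354
t=1.620000, w=-12.052354: f=-261.299231 → w ← -12.052354 + 0.54·(-261.299231) = -153.153939
w(2.16) ≈ -153.1539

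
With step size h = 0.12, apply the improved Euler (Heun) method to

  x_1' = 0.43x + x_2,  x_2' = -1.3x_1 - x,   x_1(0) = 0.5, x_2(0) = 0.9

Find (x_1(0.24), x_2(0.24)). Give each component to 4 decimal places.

Heun on (x_1,x_2): k1 = f(x_n, state_n); k2 = f(x_n + h, state_n + h·k1); state_{n+1} = state_n + (h/2)·(k1 + k2).
0.000000: (0.500000, 0.900000)
  k1 = (0.900000, -0.650000)
  predictor → (0.608000, 0.822000)
  k2 = (0.873600, -0.910400)
  → (0.606416, 0.806376)
0.120000: (0.606416, 0.806376)
  k1 = (0.857976, -0.908341)
  predictor → (0.709373, 0.697375)
  k2 = (0.800575, -1.162185)
  → (0.705929, 0.682144)
(x_1(0.24), x_2(0.24)) ≈ (0.7059, 0.6821)

0.7059, 0.6821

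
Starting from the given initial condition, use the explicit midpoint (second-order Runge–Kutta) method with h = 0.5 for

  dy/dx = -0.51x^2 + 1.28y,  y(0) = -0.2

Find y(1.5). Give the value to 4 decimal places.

Midpoint: k1 = f(x_n, y_n); k2 = f(x_n + h/2, y_n + (h/2)·k1); y_{n+1} = y_n + h·k2.
x=0.000000, y=-0.200000:
  k1 = f(0.000000, -0.200000) = -0.256000
  k2 = f(0.250000, -0.264000) = -0.369795
  y ← -0.200000 + 0.5·(-0.369795) = -0.384898
x=0.500000, y=-0.384898:
  k1 = f(0.500000, -0.384898) = -0.620169
  k2 = f(0.750000, -0.539940) = -0.977998
  y ← -0.384898 + 0.5·(-0.977998) = -0.873896
x=1.000000, y=-0.873896:
  k1 = f(1.000000, -0.873896) = -1.628587
  k2 = f(1.250000, -1.281043) = -2.436610
  y ← -0.873896 + 0.5·(-2.436610) = -2.092202
y(1.5) ≈ -2.0922

-2.0922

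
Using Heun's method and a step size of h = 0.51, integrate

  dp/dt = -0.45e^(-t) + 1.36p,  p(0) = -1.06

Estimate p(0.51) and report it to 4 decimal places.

-2.3134

Heun: k1 = f(t_n, p_n); k2 = f(t_n + h, p_n + h·k1); p_{n+1} = p_n + (h/2)·(k1 + k2).
t=0.000000, p=-1.060000:
  k1 = f(0.000000, -1.060000) = -1.891600
  k2 = f(0.510000, -2.024716) = -3.023837
  p ← -1.060000 + (0.51/2)·(-1.891600 + (-3.023837)) = -2.313436
p(0.51) ≈ -2.3134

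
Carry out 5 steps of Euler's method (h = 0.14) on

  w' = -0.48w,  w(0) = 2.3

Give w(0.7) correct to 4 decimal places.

Euler: w_{n+1} = w_n + h·f(s_n, w_n).
s=0.000000, w=2.300000: f=-1.104000 → w ← 2.300000 + 0.14·(-1.104000) = 2.145440
s=0.140000, w=2.145440: f=-1.029811 → w ← 2.145440 + 0.14·(-1.029811) = 2.001266
s=0.280000, w=2.001266: f=-0.960608 → w ← 2.001266 + 0.14·(-0.960608) = 1.866781
s=0.420000, w=1.866781: f=-0.896055 → w ← 1.866781 + 0.14·(-0.896055) = 1.741334
s=0.560000, w=1.741334: f=-0.835840 → w ← 1.741334 + 0.14·(-0.835840) = 1.624316
w(0.7) ≈ 1.6243

1.6243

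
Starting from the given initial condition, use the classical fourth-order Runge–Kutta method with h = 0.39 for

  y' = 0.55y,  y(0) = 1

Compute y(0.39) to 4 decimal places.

1.2392

RK4: k1 = f(x_n, y_n); k2 = f(x_n + h/2, y_n + (h/2)·k1); k3 = f(x_n + h/2, y_n + (h/2)·k2); k4 = f(x_n + h, y_n + h·k3); y_{n+1} = y_n + (h/6)·(k1 + 2k2 + 2k3 + k4).
x=0.000000, y=1.000000:
  k1 = f(0.000000, 1.000000) = 0.550000
  k2 = f(0.195000, 1.107250) = 0.608988
  k3 = f(0.195000, 1.118753) = 0.615314
  k4 = f(0.390000, 1.239972) = 0.681985
  y ← 1.000000 + (0.39/6)·(k1 + 2k2 + 2k3 + k4) = 1.239238
y(0.39) ≈ 1.2392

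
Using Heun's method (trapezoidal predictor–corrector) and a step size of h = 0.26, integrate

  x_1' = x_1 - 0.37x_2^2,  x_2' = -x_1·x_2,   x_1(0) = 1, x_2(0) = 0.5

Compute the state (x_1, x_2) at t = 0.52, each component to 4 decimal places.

Heun on (x_1,x_2): k1 = f(t_n, state_n); k2 = f(t_n + h, state_n + h·k1); state_{n+1} = state_n + (h/2)·(k1 + k2).
0.000000: (1.000000, 0.500000)
  k1 = (0.907500, -0.500000)
  predictor → (1.235950, 0.370000)
  k2 = (1.185297, -0.457301)
  → (1.272064, 0.375551)
0.260000: (1.272064, 0.375551)
  k1 = (1.219879, -0.477725)
  predictor → (1.589232, 0.251342)
  k2 = (1.565858, -0.399441)
  → (1.634210, 0.261519)
(x_1(0.52), x_2(0.52)) ≈ (1.6342, 0.2615)

1.6342, 0.2615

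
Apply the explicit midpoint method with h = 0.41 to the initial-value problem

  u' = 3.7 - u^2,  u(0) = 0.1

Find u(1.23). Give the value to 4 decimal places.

1.7486

Midpoint: k1 = f(x_n, u_n); k2 = f(x_n + h/2, u_n + (h/2)·k1); u_{n+1} = u_n + h·k2.
x=0.000000, u=0.100000:
  k1 = f(0.000000, 0.100000) = 3.690000
  k2 = f(0.205000, 0.856450) = 2.966493
  u ← 0.100000 + 0.41·2.966493 = 1.316262
x=0.410000, u=1.316262:
  k1 = f(0.410000, 1.316262) = 1.967454
  k2 = f(0.615000, 1.719590) = 0.743009
  u ← 1.316262 + 0.41·0.743009 = 1.620896
x=0.820000, u=1.620896:
  k1 = f(0.820000, 1.620896) = 1.072696
  k2 = f(1.025000, 1.840799) = 0.311460
  u ← 1.620896 + 0.41·0.311460 = 1.748595
u(1.23) ≈ 1.7486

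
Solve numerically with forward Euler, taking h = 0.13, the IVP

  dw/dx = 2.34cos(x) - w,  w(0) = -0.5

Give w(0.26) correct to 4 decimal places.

0.1878

Euler: w_{n+1} = w_n + h·f(x_n, w_n).
x=0.000000, w=-0.500000: f=2.840000 → w ← -0.500000 + 0.13·2.840000 = -0.130800
x=0.130000, w=-0.130800: f=2.451055 → w ← -0.130800 + 0.13·2.451055 = 0.187837
w(0.26) ≈ 0.1878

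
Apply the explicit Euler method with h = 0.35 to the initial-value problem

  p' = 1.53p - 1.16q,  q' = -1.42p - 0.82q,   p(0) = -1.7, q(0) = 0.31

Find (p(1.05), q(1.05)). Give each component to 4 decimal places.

Euler on (p,q): p_{n+1} = p_n + h·p', q_{n+1} = q_n + h·q'.
0.000000: (-1.700000, 0.310000); f=(-2.960600, 2.159800) → (-2.736210, 1.065930)
0.350000: (-2.736210, 1.065930); f=(-5.422880, 3.011356) → (-4.634218, 2.119904)
0.700000: (-4.634218, 2.119904); f=(-9.549443, 4.842268) → (-7.976523, 3.814698)
(p(1.05), q(1.05)) ≈ (-7.9765, 3.8147)

-7.9765, 3.8147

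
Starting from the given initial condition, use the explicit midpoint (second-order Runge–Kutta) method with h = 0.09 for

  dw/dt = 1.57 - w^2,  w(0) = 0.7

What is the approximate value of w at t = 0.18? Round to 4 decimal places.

0.8697

Midpoint: k1 = f(t_n, w_n); k2 = f(t_n + h/2, w_n + (h/2)·k1); w_{n+1} = w_n + h·k2.
t=0.000000, w=0.700000:
  k1 = f(0.000000, 0.700000) = 1.080000
  k2 = f(0.045000, 0.748600) = 1.009598
  w ← 0.700000 + 0.09·1.009598 = 0.790864
t=0.090000, w=0.790864:
  k1 = f(0.090000, 0.790864) = 0.944534
  k2 = f(0.135000, 0.833368) = 0.875498
  w ← 0.790864 + 0.09·0.875498 = 0.869659
w(0.18) ≈ 0.8697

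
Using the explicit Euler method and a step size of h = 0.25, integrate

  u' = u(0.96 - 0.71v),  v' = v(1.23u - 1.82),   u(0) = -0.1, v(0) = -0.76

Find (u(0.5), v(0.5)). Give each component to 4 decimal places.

Euler on (u,v): u_{n+1} = u_n + h·u', v_{n+1} = v_n + h·v'.
0.000000: (-0.100000, -0.760000); f=(-0.149960, 1.476680) → (-0.137490, -0.390830)
0.250000: (-0.137490, -0.390830); f=(-0.170142, 0.777405) → (-0.180026, -0.196479)
(u(0.5), v(0.5)) ≈ (-0.1800, -0.1965)

-0.1800, -0.1965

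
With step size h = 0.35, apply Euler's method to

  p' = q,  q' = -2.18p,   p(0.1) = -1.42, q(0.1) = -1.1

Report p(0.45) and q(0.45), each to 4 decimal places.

-1.8050, -0.0165

Euler on (p,q): p_{n+1} = p_n + h·p', q_{n+1} = q_n + h·q'.
0.100000: (-1.420000, -1.100000); f=(-1.100000, 3.095600) → (-1.805000, -0.016540)
(p(0.45), q(0.45)) ≈ (-1.8050, -0.0165)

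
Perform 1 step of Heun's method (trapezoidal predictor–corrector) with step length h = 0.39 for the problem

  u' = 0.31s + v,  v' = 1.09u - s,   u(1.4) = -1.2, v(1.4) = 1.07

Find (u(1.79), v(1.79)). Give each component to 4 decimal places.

-0.7958, 0.0625

Heun on (u,v): k1 = f(s_n, state_n); k2 = f(s_n + h, state_n + h·k1); state_{n+1} = state_n + (h/2)·(k1 + k2).
1.400000: (-1.200000, 1.070000)
  k1 = (1.504000, -2.708000)
  predictor → (-0.613440, 0.013880)
  k2 = (0.568780, -2.458650)
  → (-0.795808, 0.062503)
(u(1.79), v(1.79)) ≈ (-0.7958, 0.0625)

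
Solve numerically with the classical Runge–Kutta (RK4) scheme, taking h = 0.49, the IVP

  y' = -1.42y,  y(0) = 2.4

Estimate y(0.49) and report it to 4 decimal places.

RK4: k1 = f(x_n, y_n); k2 = f(x_n + h/2, y_n + (h/2)·k1); k3 = f(x_n + h/2, y_n + (h/2)·k2); k4 = f(x_n + h, y_n + h·k3); y_{n+1} = y_n + (h/6)·(k1 + 2k2 + 2k3 + k4).
x=0.000000, y=2.400000:
  k1 = f(0.000000, 2.400000) = -3.408000
  k2 = f(0.245000, 1.565040) = -2.222357
  k3 = f(0.245000, 1.855523) = -2.634842
  k4 = f(0.490000, 1.108927) = -1.574677
  y ← 2.400000 + (0.49/6)·(k1 + 2k2 + 2k3 + k4) = 1.199739
y(0.49) ≈ 1.1997

1.1997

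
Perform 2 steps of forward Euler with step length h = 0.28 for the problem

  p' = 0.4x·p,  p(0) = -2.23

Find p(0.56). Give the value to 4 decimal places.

Euler: p_{n+1} = p_n + h·f(x_n, p_n).
x=0.000000, p=-2.230000: f=0.000000 → p ← -2.230000 + 0.28·0.000000 = -2.230000
x=0.280000, p=-2.230000: f=-0.249760 → p ← -2.230000 + 0.28·(-0.249760) = -2.299933
p(0.56) ≈ -2.2999

-2.2999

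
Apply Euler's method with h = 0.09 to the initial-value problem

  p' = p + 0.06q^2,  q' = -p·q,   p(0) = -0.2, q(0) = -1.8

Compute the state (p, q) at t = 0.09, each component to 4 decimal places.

-0.2005, -1.8324

Euler on (p,q): p_{n+1} = p_n + h·p', q_{n+1} = q_n + h·q'.
0.000000: (-0.200000, -1.800000); f=(-0.005600, -0.360000) → (-0.200504, -1.832400)
(p(0.09), q(0.09)) ≈ (-0.2005, -1.8324)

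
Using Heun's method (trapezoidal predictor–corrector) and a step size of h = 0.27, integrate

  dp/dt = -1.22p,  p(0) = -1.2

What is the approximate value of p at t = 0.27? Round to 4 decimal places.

Heun: k1 = f(t_n, p_n); k2 = f(t_n + h, p_n + h·k1); p_{n+1} = p_n + (h/2)·(k1 + k2).
t=0.000000, p=-1.200000:
  k1 = f(0.000000, -1.200000) = 1.464000
  k2 = f(0.270000, -0.804720) = 0.981758
  p ← -1.200000 + (0.27/2)·(1.464000 + 0.981758) = -0.869823
p(0.27) ≈ -0.8698

-0.8698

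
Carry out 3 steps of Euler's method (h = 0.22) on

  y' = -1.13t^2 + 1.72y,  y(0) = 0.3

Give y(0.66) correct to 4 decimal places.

Euler: y_{n+1} = y_n + h·f(t_n, y_n).
t=0.000000, y=0.300000: f=0.516000 → y ← 0.300000 + 0.22·0.516000 = 0.413520
t=0.220000, y=0.413520: f=0.656562 → y ← 0.413520 + 0.22·0.656562 = 0.557964
t=0.440000, y=0.557964: f=0.740930 → y ← 0.557964 + 0.22·0.740930 = 0.720968
y(0.66) ≈ 0.7210

0.7210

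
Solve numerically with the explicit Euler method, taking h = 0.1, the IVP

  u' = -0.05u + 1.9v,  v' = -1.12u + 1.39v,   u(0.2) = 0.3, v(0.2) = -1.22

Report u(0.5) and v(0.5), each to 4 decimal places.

-0.5124, -1.8320

Euler on (u,v): u_{n+1} = u_n + h·u', v_{n+1} = v_n + h·v'.
0.200000: (0.300000, -1.220000); f=(-2.333000, -2.031800) → (0.066700, -1.423180)
0.300000: (0.066700, -1.423180); f=(-2.707377, -2.052924) → (-0.204038, -1.628472)
0.400000: (-0.204038, -1.628472); f=(-3.083896, -2.035054) → (-0.512427, -1.831978)
(u(0.5), v(0.5)) ≈ (-0.5124, -1.8320)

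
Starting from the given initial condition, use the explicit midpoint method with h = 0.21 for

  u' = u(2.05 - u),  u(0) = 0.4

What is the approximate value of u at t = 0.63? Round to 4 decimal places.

0.9598

Midpoint: k1 = f(t_n, u_n); k2 = f(t_n + h/2, u_n + (h/2)·k1); u_{n+1} = u_n + h·k2.
t=0.000000, u=0.400000:
  k1 = f(0.000000, 0.400000) = 0.660000
  k2 = f(0.105000, 0.469300) = 0.741823
  u ← 0.400000 + 0.21·0.741823 = 0.555783
t=0.210000, u=0.555783:
  k1 = f(0.210000, 0.555783) = 0.830460
  k2 = f(0.315000, 0.642981) = 0.904687
  u ← 0.555783 + 0.21·0.904687 = 0.745767
t=0.420000, u=0.745767:
  k1 = f(0.420000, 0.745767) = 0.972654
  k2 = f(0.525000, 0.847896) = 1.019259
  u ← 0.745767 + 0.21·1.019259 = 0.959811
u(0.63) ≈ 0.9598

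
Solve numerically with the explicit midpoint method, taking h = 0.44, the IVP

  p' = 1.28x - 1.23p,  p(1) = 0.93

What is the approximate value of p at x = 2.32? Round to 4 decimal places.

1.7313

Midpoint: k1 = f(x_n, p_n); k2 = f(x_n + h/2, p_n + (h/2)·k1); p_{n+1} = p_n + h·k2.
x=1.000000, p=0.930000:
  k1 = f(1.000000, 0.930000) = 0.136100
  k2 = f(1.220000, 0.959942) = 0.380871
  p ← 0.930000 + 0.44·0.380871 = 1.097583
x=1.440000, p=1.097583:
  k1 = f(1.440000, 1.097583) = 0.493172
  k2 = f(1.660000, 1.206081) = 0.641320
  p ← 1.097583 + 0.44·0.641320 = 1.379764
x=1.880000, p=1.379764:
  k1 = f(1.880000, 1.379764) = 0.709290
  k2 = f(2.100000, 1.535808) = 0.798956
  p ← 1.379764 + 0.44·0.798956 = 1.731305
p(2.32) ≈ 1.7313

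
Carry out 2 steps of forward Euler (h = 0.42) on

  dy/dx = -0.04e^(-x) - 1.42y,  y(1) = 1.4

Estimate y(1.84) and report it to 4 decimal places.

0.2215

Euler: y_{n+1} = y_n + h·f(x_n, y_n).
x=1.000000, y=1.400000: f=-2.002715 → y ← 1.400000 + 0.42·(-2.002715) = 0.558860
x=1.420000, y=0.558860: f=-0.803249 → y ← 0.558860 + 0.42·(-0.803249) = 0.221495
y(1.84) ≈ 0.2215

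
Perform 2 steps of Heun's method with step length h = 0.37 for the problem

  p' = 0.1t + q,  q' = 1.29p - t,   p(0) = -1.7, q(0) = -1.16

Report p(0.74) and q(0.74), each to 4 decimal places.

Heun on (p,q): k1 = f(t_n, state_n); k2 = f(t_n + h, state_n + h·k1); state_{n+1} = state_n + (h/2)·(k1 + k2).
0.000000: (-1.700000, -1.160000)
  k1 = (-1.160000, -2.193000)
  predictor → (-2.129200, -1.971410)
  k2 = (-1.934410, -3.116668)
  → (-2.272466, -2.142289)
0.370000: (-2.272466, -2.142289)
  k1 = (-2.105289, -3.301481)
  predictor → (-3.051423, -3.363837)
  k2 = (-3.289837, -4.676335)
  → (-3.270564, -3.618185)
(p(0.74), q(0.74)) ≈ (-3.2706, -3.6182)

-3.2706, -3.6182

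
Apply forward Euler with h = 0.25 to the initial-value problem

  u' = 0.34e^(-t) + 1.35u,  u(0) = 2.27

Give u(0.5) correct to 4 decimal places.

4.2407

Euler: u_{n+1} = u_n + h·f(t_n, u_n).
t=0.000000, u=2.270000: f=3.404500 → u ← 2.270000 + 0.25·3.404500 = 3.121125
t=0.250000, u=3.121125: f=4.478311 → u ← 3.121125 + 0.25·4.478311 = 4.240703
u(0.5) ≈ 4.2407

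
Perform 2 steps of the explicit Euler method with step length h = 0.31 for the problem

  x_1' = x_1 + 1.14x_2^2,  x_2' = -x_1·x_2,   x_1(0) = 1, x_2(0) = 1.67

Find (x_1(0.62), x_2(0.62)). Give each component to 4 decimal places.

Euler on (x_1,x_2): x_1_{n+1} = x_1_n + h·x_1', x_2_{n+1} = x_2_n + h·x_2'.
0.000000: (1.000000, 1.670000); f=(4.179346, -1.670000) → (2.295597, 1.152300)
0.310000: (2.295597, 1.152300); f=(3.809284, -2.645217) → (3.476475, 0.332283)
(x_1(0.62), x_2(0.62)) ≈ (3.4765, 0.3323)

3.4765, 0.3323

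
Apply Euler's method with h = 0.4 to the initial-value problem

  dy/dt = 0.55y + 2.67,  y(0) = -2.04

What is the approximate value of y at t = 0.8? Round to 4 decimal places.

Euler: y_{n+1} = y_n + h·f(t_n, y_n).
t=0.000000, y=-2.040000: f=1.548000 → y ← -2.040000 + 0.4·1.548000 = -1.420800
t=0.400000, y=-1.420800: f=1.888560 → y ← -1.420800 + 0.4·1.888560 = -0.665376
y(0.8) ≈ -0.6654

-0.6654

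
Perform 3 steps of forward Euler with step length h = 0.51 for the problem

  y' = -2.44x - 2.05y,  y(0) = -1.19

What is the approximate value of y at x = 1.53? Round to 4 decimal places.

Euler: y_{n+1} = y_n + h·f(x_n, y_n).
x=0.000000, y=-1.190000: f=2.439500 → y ← -1.190000 + 0.51·2.439500 = 0.054145
x=0.510000, y=0.054145: f=-1.355397 → y ← 0.054145 + 0.51·(-1.355397) = -0.637108
x=1.020000, y=-0.637108: f=-1.182729 → y ← -0.637108 + 0.51·(-1.182729) = -1.240300
y(1.53) ≈ -1.2403

-1.2403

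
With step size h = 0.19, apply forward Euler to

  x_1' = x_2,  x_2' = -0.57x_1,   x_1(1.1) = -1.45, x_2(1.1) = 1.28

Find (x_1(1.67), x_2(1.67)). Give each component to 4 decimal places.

Euler on (x_1,x_2): x_1_{n+1} = x_1_n + h·x_1', x_2_{n+1} = x_2_n + h·x_2'.
1.100000: (-1.450000, 1.280000); f=(1.280000, 0.826500) → (-1.206800, 1.437035)
1.290000: (-1.206800, 1.437035); f=(1.437035, 0.687876) → (-0.933763, 1.567731)
1.480000: (-0.933763, 1.567731); f=(1.567731, 0.532245) → (-0.635894, 1.668858)
(x_1(1.67), x_2(1.67)) ≈ (-0.6359, 1.6689)

-0.6359, 1.6689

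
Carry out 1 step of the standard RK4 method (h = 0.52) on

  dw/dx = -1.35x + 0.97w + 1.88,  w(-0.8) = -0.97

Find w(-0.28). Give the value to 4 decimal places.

RK4: k1 = f(x_n, w_n); k2 = f(x_n + h/2, w_n + (h/2)·k1); k3 = f(x_n + h/2, w_n + (h/2)·k2); k4 = f(x_n + h, w_n + h·k3); w_{n+1} = w_n + (h/6)·(k1 + 2k2 + 2k3 + k4).
x=-0.800000, w=-0.970000:
  k1 = f(-0.800000, -0.970000) = 2.019100
  k2 = f(-0.540000, -0.445034) = 2.177317
  k3 = f(-0.540000, -0.403898) = 2.217219
  k4 = f(-0.280000, 0.182954) = 2.435465
  w ← -0.970000 + (0.52/6)·(k1 + 2k2 + 2k3 + k4) = 0.177782
w(-0.28) ≈ 0.1778

0.1778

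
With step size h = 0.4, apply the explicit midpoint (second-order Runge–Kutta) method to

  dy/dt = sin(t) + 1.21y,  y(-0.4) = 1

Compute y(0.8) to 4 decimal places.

4.1951

Midpoint: k1 = f(t_n, y_n); k2 = f(t_n + h/2, y_n + (h/2)·k1); y_{n+1} = y_n + h·k2.
t=-0.400000, y=1.000000:
  k1 = f(-0.400000, 1.000000) = 0.820582
  k2 = f(-0.200000, 1.164116) = 1.209911
  y ← 1.000000 + 0.4·1.209911 = 1.483965
t=0.000000, y=1.483965:
  k1 = f(0.000000, 1.483965) = 1.795597
  k2 = f(0.200000, 1.843084) = 2.428801
  y ← 1.483965 + 0.4·2.428801 = 2.455485
t=0.400000, y=2.455485:
  k1 = f(0.400000, 2.455485) = 3.360555
  k2 = f(0.600000, 3.127596) = 4.349034
  y ← 2.455485 + 0.4·4.349034 = 4.195098
y(0.8) ≈ 4.1951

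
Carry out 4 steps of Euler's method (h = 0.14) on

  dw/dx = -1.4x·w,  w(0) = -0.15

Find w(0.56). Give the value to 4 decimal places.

-0.1265

Euler: w_{n+1} = w_n + h·f(x_n, w_n).
x=0.000000, w=-0.150000: f=0.000000 → w ← -0.150000 + 0.14·0.000000 = -0.150000
x=0.140000, w=-0.150000: f=0.029400 → w ← -0.150000 + 0.14·0.029400 = -0.145884
x=0.280000, w=-0.145884: f=0.057187 → w ← -0.145884 + 0.14·0.057187 = -0.137878
x=0.420000, w=-0.137878: f=0.081072 → w ← -0.137878 + 0.14·0.081072 = -0.126528
w(0.56) ≈ -0.1265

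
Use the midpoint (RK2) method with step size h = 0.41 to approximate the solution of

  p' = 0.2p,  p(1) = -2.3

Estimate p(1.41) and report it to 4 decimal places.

-2.4963

Midpoint: k1 = f(t_n, p_n); k2 = f(t_n + h/2, p_n + (h/2)·k1); p_{n+1} = p_n + h·k2.
t=1.000000, p=-2.300000:
  k1 = f(1.000000, -2.300000) = -0.460000
  k2 = f(1.205000, -2.394300) = -0.478860
  p ← -2.300000 + 0.41·(-0.478860) = -2.496333
p(1.41) ≈ -2.4963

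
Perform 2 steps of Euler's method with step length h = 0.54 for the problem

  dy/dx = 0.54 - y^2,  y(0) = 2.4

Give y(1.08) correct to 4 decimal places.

-0.2219

Euler: y_{n+1} = y_n + h·f(x_n, y_n).
x=0.000000, y=2.400000: f=-5.220000 → y ← 2.400000 + 0.54·(-5.220000) = -0.418800
x=0.540000, y=-0.418800: f=0.364607 → y ← -0.418800 + 0.54·0.364607 = -0.221912
y(1.08) ≈ -0.2219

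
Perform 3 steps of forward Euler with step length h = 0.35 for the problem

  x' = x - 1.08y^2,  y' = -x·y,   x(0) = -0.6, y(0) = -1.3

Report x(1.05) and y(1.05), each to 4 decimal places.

Euler on (x,y): x_{n+1} = x_n + h·x', y_{n+1} = y_n + h·y'.
0.000000: (-0.600000, -1.300000); f=(-2.425200, -0.780000) → (-1.448820, -1.573000)
0.350000: (-1.448820, -1.573000); f=(-4.121095, -2.278994) → (-2.891203, -2.370648)
0.700000: (-2.891203, -2.370648); f=(-8.960772, -6.854025) → (-6.027474, -4.769557)
(x(1.05), y(1.05)) ≈ (-6.0275, -4.7696)

-6.0275, -4.7696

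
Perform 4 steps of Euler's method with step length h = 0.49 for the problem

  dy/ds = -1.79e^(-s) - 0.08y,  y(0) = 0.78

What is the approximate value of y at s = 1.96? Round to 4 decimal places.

-1.1272

Euler: y_{n+1} = y_n + h·f(s_n, y_n).
s=0.000000, y=0.780000: f=-1.852400 → y ← 0.780000 + 0.49·(-1.852400) = -0.127676
s=0.490000, y=-0.127676: f=-1.086387 → y ← -0.127676 + 0.49·(-1.086387) = -0.660006
s=0.980000, y=-0.660006: f=-0.619006 → y ← -0.660006 + 0.49·(-0.619006) = -0.963319
s=1.470000, y=-0.963319: f=-0.334501 → y ← -0.963319 + 0.49·(-0.334501) = -1.127224
y(1.96) ≈ -1.1272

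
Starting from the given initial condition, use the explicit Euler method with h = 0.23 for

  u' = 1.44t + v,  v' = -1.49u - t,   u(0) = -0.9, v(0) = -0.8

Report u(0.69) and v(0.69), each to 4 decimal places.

-1.0083, 0.1053

Euler on (u,v): u_{n+1} = u_n + h·u', v_{n+1} = v_n + h·v'.
0.000000: (-0.900000, -0.800000); f=(-0.800000, 1.341000) → (-1.084000, -0.491570)
0.230000: (-1.084000, -0.491570); f=(-0.160370, 1.385160) → (-1.120885, -0.172983)
0.460000: (-1.120885, -0.172983); f=(0.489417, 1.210119) → (-1.008319, 0.105344)
(u(0.69), v(0.69)) ≈ (-1.0083, 0.1053)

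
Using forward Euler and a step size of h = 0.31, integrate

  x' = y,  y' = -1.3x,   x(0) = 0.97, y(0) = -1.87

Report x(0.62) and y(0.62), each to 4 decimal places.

Euler on (x,y): x_{n+1} = x_n + h·x', y_{n+1} = y_n + h·y'.
0.000000: (0.970000, -1.870000); f=(-1.870000, -1.261000) → (0.390300, -2.260910)
0.310000: (0.390300, -2.260910); f=(-2.260910, -0.507390) → (-0.310582, -2.418201)
(x(0.62), y(0.62)) ≈ (-0.3106, -2.4182)

-0.3106, -2.4182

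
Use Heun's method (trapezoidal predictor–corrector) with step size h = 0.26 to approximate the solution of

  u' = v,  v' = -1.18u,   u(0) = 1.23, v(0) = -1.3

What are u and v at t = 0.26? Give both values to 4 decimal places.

Heun on (u,v): k1 = f(t_n, state_n); k2 = f(t_n + h, state_n + h·k1); state_{n+1} = state_n + (h/2)·(k1 + k2).
0.000000: (1.230000, -1.300000)
  k1 = (-1.300000, -1.451400)
  predictor → (0.892000, -1.677364)
  k2 = (-1.677364, -1.052560)
  → (0.842943, -1.625515)
(u(0.26), v(0.26)) ≈ (0.8429, -1.6255)

0.8429, -1.6255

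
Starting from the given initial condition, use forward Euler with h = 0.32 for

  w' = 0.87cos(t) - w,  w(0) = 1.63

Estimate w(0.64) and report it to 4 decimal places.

Euler: w_{n+1} = w_n + h·f(t_n, w_n).
t=0.000000, w=1.630000: f=-0.760000 → w ← 1.630000 + 0.32·(-0.760000) = 1.386800
t=0.320000, w=1.386800: f=-0.560965 → w ← 1.386800 + 0.32·(-0.560965) = 1.207291
w(0.64) ≈ 1.2073

1.2073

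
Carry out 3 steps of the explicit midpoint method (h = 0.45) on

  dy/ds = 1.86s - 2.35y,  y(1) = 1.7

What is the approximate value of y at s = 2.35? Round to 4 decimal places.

Midpoint: k1 = f(s_n, y_n); k2 = f(s_n + h/2, y_n + (h/2)·k1); y_{n+1} = y_n + h·k2.
s=1.000000, y=1.700000:
  k1 = f(1.000000, 1.700000) = -2.135000
  k2 = f(1.225000, 1.219625) = -0.587619
  y ← 1.700000 + 0.45·(-0.587619) = 1.435572
s=1.450000, y=1.435572:
  k1 = f(1.450000, 1.435572) = -0.676593
  k2 = f(1.675000, 1.283338) = 0.099655
  y ← 1.435572 + 0.45·0.099655 = 1.480417
s=1.900000, y=1.480417:
  k1 = f(1.900000, 1.480417) = 0.055021
  k2 = f(2.125000, 1.492796) = 0.444429
  y ← 1.480417 + 0.45·0.444429 = 1.680409
y(2.35) ≈ 1.6804

1.6804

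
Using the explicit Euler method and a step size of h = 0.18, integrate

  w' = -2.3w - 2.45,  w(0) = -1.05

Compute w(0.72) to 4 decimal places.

-1.0634

Euler: w_{n+1} = w_n + h·f(x_n, w_n).
x=0.000000, w=-1.050000: f=-0.035000 → w ← -1.050000 + 0.18·(-0.035000) = -1.056300
x=0.180000, w=-1.056300: f=-0.020510 → w ← -1.056300 + 0.18·(-0.020510) = -1.059992
x=0.360000, w=-1.059992: f=-0.012019 → w ← -1.059992 + 0.18·(-0.012019) = -1.062155
x=0.540000, w=-1.062155: f=-0.007043 → w ← -1.062155 + 0.18·(-0.007043) = -1.063423
w(0.72) ≈ -1.0634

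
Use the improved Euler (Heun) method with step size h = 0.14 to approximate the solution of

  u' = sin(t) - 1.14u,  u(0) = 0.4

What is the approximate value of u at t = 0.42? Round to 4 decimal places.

Heun: k1 = f(t_n, u_n); k2 = f(t_n + h, u_n + h·k1); u_{n+1} = u_n + (h/2)·(k1 + k2).
t=0.000000, u=0.400000:
  k1 = f(0.000000, 0.400000) = -0.456000
  k2 = f(0.140000, 0.336160) = -0.243679
  u ← 0.400000 + (0.14/2)·(-0.456000 + (-0.243679)) = 0.351022
t=0.140000, u=0.351022:
  k1 = f(0.140000, 0.351022) = -0.260622
  k2 = f(0.280000, 0.314535) = -0.082215
  u ← 0.351022 + (0.14/2)·(-0.260622 + (-0.082215)) = 0.327024
t=0.280000, u=0.327024:
  k1 = f(0.280000, 0.327024) = -0.096452
  k2 = f(0.420000, 0.313521) = 0.050347
  u ← 0.327024 + (0.14/2)·(-0.096452 + 0.050347) = 0.323797
u(0.42) ≈ 0.3238

0.3238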